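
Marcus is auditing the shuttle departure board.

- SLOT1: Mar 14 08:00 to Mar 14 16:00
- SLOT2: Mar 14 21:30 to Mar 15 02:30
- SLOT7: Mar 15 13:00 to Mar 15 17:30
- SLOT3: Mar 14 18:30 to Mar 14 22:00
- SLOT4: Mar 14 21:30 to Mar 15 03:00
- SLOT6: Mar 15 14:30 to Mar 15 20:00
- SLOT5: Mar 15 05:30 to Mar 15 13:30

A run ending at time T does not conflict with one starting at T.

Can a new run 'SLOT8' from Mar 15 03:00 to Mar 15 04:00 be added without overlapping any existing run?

Yes — the slot is free

SLOT1: ends Mar 14 16:00 at or before SLOT8 starts Mar 15 03:00 → clear.
SLOT3: ends Mar 14 22:00 at or before SLOT8 starts Mar 15 03:00 → clear.
SLOT2: ends Mar 15 02:30 at or before SLOT8 starts Mar 15 03:00 → clear.
SLOT4: ends Mar 15 03:00 at or before SLOT8 starts Mar 15 03:00 → clear.
SLOT5: starts Mar 15 05:30 at or after SLOT8 ends Mar 15 04:00 → clear.
SLOT7: starts Mar 15 13:00 at or after SLOT8 ends Mar 15 04:00 → clear.
SLOT6: starts Mar 15 14:30 at or after SLOT8 ends Mar 15 04:00 → clear.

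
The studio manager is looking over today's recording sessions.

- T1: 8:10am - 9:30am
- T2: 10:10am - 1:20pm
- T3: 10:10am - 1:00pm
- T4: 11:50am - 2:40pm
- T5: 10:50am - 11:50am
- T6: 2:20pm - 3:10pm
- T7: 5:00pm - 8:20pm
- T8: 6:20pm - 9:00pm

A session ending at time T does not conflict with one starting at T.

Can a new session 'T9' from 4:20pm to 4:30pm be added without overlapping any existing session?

T1: ends 9:30am at or before T9 starts 4:20pm → clear.
T2: ends 1:20pm at or before T9 starts 4:20pm → clear.
T3: ends 1:00pm at or before T9 starts 4:20pm → clear.
T5: ends 11:50am at or before T9 starts 4:20pm → clear.
T4: ends 2:40pm at or before T9 starts 4:20pm → clear.
T6: ends 3:10pm at or before T9 starts 4:20pm → clear.
T7: starts 5:00pm at or after T9 ends 4:30pm → clear.
T8: starts 6:20pm at or after T9 ends 4:30pm → clear.

Yes — the slot is free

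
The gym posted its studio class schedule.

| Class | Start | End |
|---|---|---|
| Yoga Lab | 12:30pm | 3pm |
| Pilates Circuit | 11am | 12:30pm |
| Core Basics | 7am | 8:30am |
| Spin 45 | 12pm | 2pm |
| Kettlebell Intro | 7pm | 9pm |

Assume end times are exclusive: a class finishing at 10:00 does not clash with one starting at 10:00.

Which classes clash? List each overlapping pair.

Two intervals overlap when each starts before the other ends.
Sorted by start: Core Basics, Pilates Circuit, Spin 45, Yoga Lab, Kettlebell Intro.
Pilates Circuit starts after Core Basics ends; Core Basics is clear from here.
Spin 45 starts before Pilates Circuit ends → Pilates Circuit and Spin 45 overlap.
Yoga Lab starts exactly when Pilates Circuit ends (back-to-back, no overlap); Pilates Circuit is clear from here.
Yoga Lab starts before Spin 45 ends → Spin 45 and Yoga Lab overlap.
Kettlebell Intro starts after Spin 45 ends.
Kettlebell Intro starts after Yoga Lab ends.

Pilates Circuit & Spin 45, Spin 45 & Yoga Lab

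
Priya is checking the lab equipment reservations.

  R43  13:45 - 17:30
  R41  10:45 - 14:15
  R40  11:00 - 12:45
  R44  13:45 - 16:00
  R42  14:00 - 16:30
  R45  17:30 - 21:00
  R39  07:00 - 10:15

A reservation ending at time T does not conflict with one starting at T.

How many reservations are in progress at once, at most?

Sort all start/end points and keep a running count:
07:00 start R39 → 1
10:15 end R39 → 0
10:45 start R41 → 1
11:00 start R40 → 2
12:45 end R40 → 1
13:45 start R43 → 2
13:45 start R44 → 3
14:00 start R42 → 4
14:15 end R41 → 3
16:00 end R44 → 2
16:30 end R42 → 1
17:30 end R43 → 0
17:30 start R45 → 1
21:00 end R45 → 0
Peak is 4, at 14:00 (R41, R42, R43, R44).

4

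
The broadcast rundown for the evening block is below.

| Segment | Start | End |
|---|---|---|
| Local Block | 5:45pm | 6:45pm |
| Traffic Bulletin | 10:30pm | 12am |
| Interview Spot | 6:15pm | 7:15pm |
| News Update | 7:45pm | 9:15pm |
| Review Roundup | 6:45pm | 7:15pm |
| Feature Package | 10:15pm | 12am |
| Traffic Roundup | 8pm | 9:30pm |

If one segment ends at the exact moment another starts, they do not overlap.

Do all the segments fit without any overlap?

Sorted by start: Local Block, Interview Spot, Review Roundup, News Update, Traffic Roundup, Feature Package, Traffic Bulletin.
Interview Spot starts before Local Block ends → Local Block and Interview Spot overlap.
That's a conflict, so the schedule is not conflict-free.

No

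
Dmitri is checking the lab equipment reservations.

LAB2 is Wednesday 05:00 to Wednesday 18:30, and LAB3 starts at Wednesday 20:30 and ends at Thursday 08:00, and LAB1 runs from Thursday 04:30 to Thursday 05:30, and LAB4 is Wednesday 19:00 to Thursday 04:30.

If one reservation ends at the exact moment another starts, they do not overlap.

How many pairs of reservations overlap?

2

Sorted by start: LAB2, LAB4, LAB3, LAB1.
LAB4 starts after LAB2 ends; LAB2 is clear from here.
LAB3 starts before LAB4 ends → LAB4 and LAB3 overlap.
LAB1 starts exactly when LAB4 ends (back-to-back, no overlap).
LAB1 starts before LAB3 ends → LAB3 and LAB1 overlap.
Overlapping pairs: LAB1 & LAB3, LAB3 & LAB4 — 2 in total.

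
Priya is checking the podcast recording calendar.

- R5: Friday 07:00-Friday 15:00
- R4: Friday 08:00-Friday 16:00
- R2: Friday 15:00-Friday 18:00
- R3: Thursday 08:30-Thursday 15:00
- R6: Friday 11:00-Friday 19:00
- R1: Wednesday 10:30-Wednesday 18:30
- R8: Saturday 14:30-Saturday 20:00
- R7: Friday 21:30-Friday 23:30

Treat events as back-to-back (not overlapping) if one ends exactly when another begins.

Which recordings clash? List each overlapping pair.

Sorted by start: R1, R3, R5, R4, R6, R2, R7, R8.
R3 starts after R1 ends, so R1 has no further overlaps.
R5 starts after R3 ends, so R3 has no further overlaps.
R4 starts before R5 ends → R5 and R4 overlap.
R6 starts before R5 ends → R5 and R6 overlap.
R2 starts exactly when R5 ends (back-to-back, no overlap), so R5 has no further overlaps.
R6 starts before R4 ends → R4 and R6 overlap.
R2 starts before R4 ends → R4 and R2 overlap.
R7 starts after R4 ends, so R4 has no further overlaps.
R2 starts before R6 ends → R6 and R2 overlap.
R7 starts after R6 ends, so R6 has no further overlaps.
R7 starts after R2 ends, so R2 has no further overlaps.
R8 starts after R7 ends.

R2 & R4, R2 & R6, R4 & R5, R4 & R6, R5 & R6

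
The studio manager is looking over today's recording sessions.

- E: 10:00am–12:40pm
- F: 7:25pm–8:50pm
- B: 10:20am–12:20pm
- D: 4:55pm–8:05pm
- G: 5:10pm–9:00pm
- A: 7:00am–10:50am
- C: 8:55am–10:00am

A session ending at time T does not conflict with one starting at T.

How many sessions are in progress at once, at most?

Walk through starts and ends in time order (an end at T is processed before a start at T):
7:00am start A → 1
8:55am start C → 2
10:00am end C → 1
10:00am start E → 2
10:20am start B → 3
10:50am end A → 2
12:20pm end B → 1
12:40pm end E → 0
4:55pm start D → 1
5:10pm start G → 2
7:25pm start F → 3
8:05pm end D → 2
8:50pm end F → 1
9:00pm end G → 0
Peak is 3, at 10:20am (A, B, E).

3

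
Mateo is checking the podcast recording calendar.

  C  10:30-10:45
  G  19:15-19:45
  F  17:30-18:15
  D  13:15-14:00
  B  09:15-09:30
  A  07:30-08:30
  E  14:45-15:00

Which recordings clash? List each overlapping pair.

no conflicts

Check each pair: they overlap iff neither finishes before the other starts.
Sorted by start: A, B, C, D, E, F, G.
B starts after A ends, so A has no further overlaps.
C starts after B ends, so B has no further overlaps.
D starts after C ends, so C has no further overlaps.
E starts after D ends, so D has no further overlaps.
F starts after E ends, so E has no further overlaps.
G starts after F ends.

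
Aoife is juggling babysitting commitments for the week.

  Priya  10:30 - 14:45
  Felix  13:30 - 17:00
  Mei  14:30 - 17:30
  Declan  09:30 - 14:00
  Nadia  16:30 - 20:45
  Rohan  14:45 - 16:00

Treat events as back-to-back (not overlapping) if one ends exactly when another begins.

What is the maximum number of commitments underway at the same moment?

Sweep the timeline, counting +1 at each start and −1 at each end (ends before starts at a tie):
09:30 start Declan → 1
10:30 start Priya → 2
13:30 start Felix → 3
14:00 end Declan → 2
14:30 start Mei → 3
14:45 end Priya → 2
14:45 start Rohan → 3
16:00 end Rohan → 2
16:30 start Nadia → 3
17:00 end Felix → 2
17:30 end Mei → 1
20:45 end Nadia → 0
Peak is 3, at 13:30 (Declan, Felix, Priya).

3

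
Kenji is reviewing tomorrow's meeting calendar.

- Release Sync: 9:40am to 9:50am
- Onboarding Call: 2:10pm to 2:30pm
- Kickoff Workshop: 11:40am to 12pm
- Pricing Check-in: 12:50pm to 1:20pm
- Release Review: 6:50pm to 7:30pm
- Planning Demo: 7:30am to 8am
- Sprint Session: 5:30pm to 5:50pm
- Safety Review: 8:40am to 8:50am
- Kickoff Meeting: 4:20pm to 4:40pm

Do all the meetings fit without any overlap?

Sorted by start: Planning Demo, Safety Review, Release Sync, Kickoff Workshop, Pricing Check-in, Onboarding Call, Kickoff Meeting, Sprint Session, Release Review.
Safety Review starts after Planning Demo ends; Planning Demo is clear from here.
Release Sync starts after Safety Review ends; Safety Review is clear from here.
Kickoff Workshop starts after Release Sync ends; Release Sync is clear from here.
Pricing Check-in starts after Kickoff Workshop ends; Kickoff Workshop is clear from here.
Onboarding Call starts after Pricing Check-in ends; Pricing Check-in is clear from here.
Kickoff Meeting starts after Onboarding Call ends; Onboarding Call is clear from here.
Sprint Session starts after Kickoff Meeting ends; Kickoff Meeting is clear from here.
Release Review starts after Sprint Session ends.
Every pair is clear; the schedule has no overlaps.

Yes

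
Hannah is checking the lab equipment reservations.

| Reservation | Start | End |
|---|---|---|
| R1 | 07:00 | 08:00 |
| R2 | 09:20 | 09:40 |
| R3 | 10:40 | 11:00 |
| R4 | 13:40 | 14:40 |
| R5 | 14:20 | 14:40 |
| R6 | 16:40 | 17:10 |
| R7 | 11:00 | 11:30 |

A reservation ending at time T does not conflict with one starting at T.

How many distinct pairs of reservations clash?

Sorted by start: R1, R2, R3, R7, R4, R5, R6.
R2 starts after R1 ends, so nothing later overlaps R1 either.
R3 starts after R2 ends, so nothing later overlaps R2 either.
R7 starts exactly when R3 ends (back-to-back, no overlap), so nothing later overlaps R3 either.
R4 starts after R7 ends, so nothing later overlaps R7 either.
R5 starts before R4 ends → R4 and R5 overlap.
R6 starts after R4 ends.
R6 starts after R5 ends.
Overlapping pairs: R4 & R5 — 1 in total.

1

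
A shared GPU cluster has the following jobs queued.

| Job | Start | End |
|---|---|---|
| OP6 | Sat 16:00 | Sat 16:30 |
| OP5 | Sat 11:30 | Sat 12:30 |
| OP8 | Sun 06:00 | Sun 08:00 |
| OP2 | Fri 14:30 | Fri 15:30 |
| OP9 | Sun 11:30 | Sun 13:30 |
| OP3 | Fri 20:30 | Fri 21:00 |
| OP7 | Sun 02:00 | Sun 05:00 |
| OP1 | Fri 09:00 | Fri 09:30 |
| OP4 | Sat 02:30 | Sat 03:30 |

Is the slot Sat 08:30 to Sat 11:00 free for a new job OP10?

Yes — the slot is free

OP1: ends Fri 09:30 at or before OP10 starts Sat 08:30 → clear.
OP2: ends Fri 15:30 at or before OP10 starts Sat 08:30 → clear.
OP3: ends Fri 21:00 at or before OP10 starts Sat 08:30 → clear.
OP4: ends Sat 03:30 at or before OP10 starts Sat 08:30 → clear.
OP5: starts Sat 11:30 at or after OP10 ends Sat 11:00 → clear.
OP6: starts Sat 16:00 at or after OP10 ends Sat 11:00 → clear.
OP7: starts Sun 02:00 at or after OP10 ends Sat 11:00 → clear.
OP8: starts Sun 06:00 at or after OP10 ends Sat 11:00 → clear.
OP9: starts Sun 11:30 at or after OP10 ends Sat 11:00 → clear.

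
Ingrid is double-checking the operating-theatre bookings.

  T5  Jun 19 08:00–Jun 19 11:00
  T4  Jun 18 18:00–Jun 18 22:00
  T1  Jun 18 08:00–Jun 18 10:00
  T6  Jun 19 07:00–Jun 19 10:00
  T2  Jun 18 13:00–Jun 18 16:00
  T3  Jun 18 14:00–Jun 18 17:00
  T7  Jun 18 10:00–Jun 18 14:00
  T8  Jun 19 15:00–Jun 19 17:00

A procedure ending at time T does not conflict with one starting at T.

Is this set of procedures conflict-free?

No

Sorted by start: T1, T7, T2, T3, T4, T6, T5, T8.
T7 starts exactly when T1 ends (back-to-back, no overlap), so nothing later overlaps T1 either.
T2 starts before T7 ends → T7 and T2 overlap.
That's a conflict, so the schedule is not conflict-free.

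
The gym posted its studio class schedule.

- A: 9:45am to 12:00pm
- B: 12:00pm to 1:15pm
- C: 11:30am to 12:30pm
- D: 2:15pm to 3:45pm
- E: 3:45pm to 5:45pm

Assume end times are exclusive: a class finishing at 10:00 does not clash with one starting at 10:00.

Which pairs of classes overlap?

A & C, B & C

Check each pair: they overlap iff neither finishes before the other starts.
Sorted by start: A, C, B, D, E.
C starts before A ends → A and C overlap.
B starts exactly when A ends (back-to-back, no overlap); A is clear from here.
B starts before C ends → C and B overlap.
D starts after C ends; C is clear from here.
D starts after B ends; B is clear from here.
E starts exactly when D ends (back-to-back, no overlap).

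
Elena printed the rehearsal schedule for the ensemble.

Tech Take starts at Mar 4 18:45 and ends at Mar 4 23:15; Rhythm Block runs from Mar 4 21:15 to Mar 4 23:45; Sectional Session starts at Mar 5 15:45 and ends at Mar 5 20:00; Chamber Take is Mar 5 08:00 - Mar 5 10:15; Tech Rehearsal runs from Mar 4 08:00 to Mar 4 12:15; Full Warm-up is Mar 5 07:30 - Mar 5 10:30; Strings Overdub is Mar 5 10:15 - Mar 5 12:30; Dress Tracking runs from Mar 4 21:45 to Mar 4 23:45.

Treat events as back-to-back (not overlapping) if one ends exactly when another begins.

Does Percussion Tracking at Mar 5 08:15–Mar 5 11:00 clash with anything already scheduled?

Tech Rehearsal: ends Mar 4 12:15 at or before Percussion Tracking starts Mar 5 08:15 → clear.
Tech Take: ends Mar 4 23:15 at or before Percussion Tracking starts Mar 5 08:15 → clear.
Rhythm Block: ends Mar 4 23:45 at or before Percussion Tracking starts Mar 5 08:15 → clear.
Dress Tracking: ends Mar 4 23:45 at or before Percussion Tracking starts Mar 5 08:15 → clear.
Full Warm-up: starts Mar 5 07:30 before Percussion Tracking ends Mar 5 11:00, and ends Mar 5 10:30 after Percussion Tracking starts Mar 5 08:15 → overlap.
Chamber Take: starts Mar 5 08:00 before Percussion Tracking ends Mar 5 11:00, and ends Mar 5 10:15 after Percussion Tracking starts Mar 5 08:15 → overlap.
Strings Overdub: starts Mar 5 10:15 before Percussion Tracking ends Mar 5 11:00, and ends Mar 5 12:30 after Percussion Tracking starts Mar 5 08:15 → overlap.
Sectional Session: starts Mar 5 15:45 at or after Percussion Tracking ends Mar 5 11:00 → clear.
Percussion Tracking overlaps Full Warm-up, Strings Overdub, Chamber Take.

Yes — it overlaps Chamber Take, Full Warm-up, Strings Overdub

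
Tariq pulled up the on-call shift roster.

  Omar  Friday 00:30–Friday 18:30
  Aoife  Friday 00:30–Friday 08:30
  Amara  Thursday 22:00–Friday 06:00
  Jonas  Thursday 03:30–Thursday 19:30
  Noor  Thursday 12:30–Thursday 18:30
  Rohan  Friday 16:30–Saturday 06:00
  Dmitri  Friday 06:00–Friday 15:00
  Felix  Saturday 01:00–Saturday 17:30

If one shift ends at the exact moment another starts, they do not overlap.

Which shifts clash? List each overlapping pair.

Two intervals overlap when each starts before the other ends.
Sorted by start: Jonas, Noor, Amara, Omar, Aoife, Dmitri, Rohan, Felix.
Noor starts before Jonas ends → Jonas and Noor overlap.
Amara starts after Jonas ends, so nothing later overlaps Jonas either.
Amara starts after Noor ends, so nothing later overlaps Noor either.
Omar starts before Amara ends → Amara and Omar overlap.
Aoife starts before Amara ends → Amara and Aoife overlap.
Dmitri starts exactly when Amara ends (back-to-back, no overlap), so nothing later overlaps Amara either.
Aoife starts before Omar ends → Omar and Aoife overlap.
Dmitri starts before Omar ends → Omar and Dmitri overlap.
Rohan starts before Omar ends → Omar and Rohan overlap.
Felix starts after Omar ends.
Dmitri starts before Aoife ends → Aoife and Dmitri overlap.
Rohan starts after Aoife ends, so nothing later overlaps Aoife either.
Rohan starts after Dmitri ends, so nothing later overlaps Dmitri either.
Felix starts before Rohan ends → Rohan and Felix overlap.

Amara & Aoife, Amara & Omar, Aoife & Dmitri, Aoife & Omar, Dmitri & Omar, Felix & Rohan, Jonas & Noor, Omar & Rohan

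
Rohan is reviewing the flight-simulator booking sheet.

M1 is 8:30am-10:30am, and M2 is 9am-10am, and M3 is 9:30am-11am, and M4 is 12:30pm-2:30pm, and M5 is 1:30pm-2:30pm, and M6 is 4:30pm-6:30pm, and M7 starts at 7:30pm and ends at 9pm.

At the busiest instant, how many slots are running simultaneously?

Walk through starts and ends in time order (an end at T is processed before a start at T):
8:30am start M1 → 1
9am start M2 → 2
9:30am start M3 → 3
10am end M2 → 2
10:30am end M1 → 1
11am end M3 → 0
12:30pm start M4 → 1
1:30pm start M5 → 2
2:30pm end M4 → 1
2:30pm end M5 → 0
4:30pm start M6 → 1
6:30pm end M6 → 0
7:30pm start M7 → 1
9pm end M7 → 0
Peak is 3, at 9:30am (M1, M2, M3).

3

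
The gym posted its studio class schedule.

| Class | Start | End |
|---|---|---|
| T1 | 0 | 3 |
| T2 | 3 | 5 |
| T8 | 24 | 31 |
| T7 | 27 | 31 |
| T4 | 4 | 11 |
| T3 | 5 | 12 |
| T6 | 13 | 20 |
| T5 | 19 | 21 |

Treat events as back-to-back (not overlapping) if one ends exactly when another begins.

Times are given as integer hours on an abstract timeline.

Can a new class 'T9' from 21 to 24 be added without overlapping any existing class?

T1: ends 3 at or before T9 starts 21 → clear.
T2: ends 5 at or before T9 starts 21 → clear.
T4: ends 11 at or before T9 starts 21 → clear.
T3: ends 12 at or before T9 starts 21 → clear.
T6: ends 20 at or before T9 starts 21 → clear.
T5: ends 21 at or before T9 starts 21 → clear.
T8: starts 24 at or after T9 ends 24 → clear.
T7: starts 27 at or after T9 ends 24 → clear.

Yes — the slot is free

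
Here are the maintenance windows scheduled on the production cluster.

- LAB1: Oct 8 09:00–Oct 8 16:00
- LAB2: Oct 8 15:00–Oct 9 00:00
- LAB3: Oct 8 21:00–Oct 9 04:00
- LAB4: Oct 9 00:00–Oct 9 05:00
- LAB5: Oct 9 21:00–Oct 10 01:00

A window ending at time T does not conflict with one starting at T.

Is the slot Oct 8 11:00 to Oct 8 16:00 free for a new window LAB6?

LAB1: starts Oct 8 09:00 before LAB6 ends Oct 8 16:00, and ends Oct 8 16:00 after LAB6 starts Oct 8 11:00 → overlap.
LAB2: starts Oct 8 15:00 before LAB6 ends Oct 8 16:00, and ends Oct 9 00:00 after LAB6 starts Oct 8 11:00 → overlap.
LAB3: starts Oct 8 21:00 at or after LAB6 ends Oct 8 16:00 → clear.
LAB4: starts Oct 9 00:00 at or after LAB6 ends Oct 8 16:00 → clear.
LAB5: starts Oct 9 21:00 at or after LAB6 ends Oct 8 16:00 → clear.
LAB6 overlaps LAB1, LAB2.

No — it overlaps LAB1, LAB2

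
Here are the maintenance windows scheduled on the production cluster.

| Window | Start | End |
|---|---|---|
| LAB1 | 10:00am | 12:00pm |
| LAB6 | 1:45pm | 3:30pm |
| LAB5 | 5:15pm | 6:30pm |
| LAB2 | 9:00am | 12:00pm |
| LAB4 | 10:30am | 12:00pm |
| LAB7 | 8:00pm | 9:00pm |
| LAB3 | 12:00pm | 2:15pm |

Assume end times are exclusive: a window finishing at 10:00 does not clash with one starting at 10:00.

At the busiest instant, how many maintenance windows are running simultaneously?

Sort all start/end points and keep a running count:
9:00am start LAB2 → 1
10:00am start LAB1 → 2
10:30am start LAB4 → 3
12:00pm end LAB1 → 2
12:00pm end LAB2 → 1
12:00pm end LAB4 → 0
12:00pm start LAB3 → 1
1:45pm start LAB6 → 2
2:15pm end LAB3 → 1
3:30pm end LAB6 → 0
5:15pm start LAB5 → 1
6:30pm end LAB5 → 0
8:00pm start LAB7 → 1
9:00pm end LAB7 → 0
Peak is 3, at 10:30am (LAB1, LAB2, LAB4).

3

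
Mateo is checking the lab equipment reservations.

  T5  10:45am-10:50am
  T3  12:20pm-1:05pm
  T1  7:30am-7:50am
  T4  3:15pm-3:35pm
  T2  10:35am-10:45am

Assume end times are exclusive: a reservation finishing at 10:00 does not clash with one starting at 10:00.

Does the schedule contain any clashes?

No

Sorted by start: T1, T2, T5, T3, T4.
T2 starts after T1 ends; T1 is clear from here.
T5 starts exactly when T2 ends (back-to-back, no overlap); T2 is clear from here.
T3 starts after T5 ends; T5 is clear from here.
T4 starts after T3 ends.
Every pair is clear; the schedule has no overlaps.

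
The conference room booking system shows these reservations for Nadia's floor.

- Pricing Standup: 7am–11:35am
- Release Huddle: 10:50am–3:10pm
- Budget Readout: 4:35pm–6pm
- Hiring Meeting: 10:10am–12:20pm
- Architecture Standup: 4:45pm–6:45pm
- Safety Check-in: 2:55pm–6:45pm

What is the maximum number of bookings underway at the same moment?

3

Walk through starts and ends in time order (an end at T is processed before a start at T):
7am start Pricing Standup → 1
10:10am start Hiring Meeting → 2
10:50am start Release Huddle → 3
11:35am end Pricing Standup → 2
12:20pm end Hiring Meeting → 1
2:55pm start Safety Check-in → 2
3:10pm end Release Huddle → 1
4:35pm start Budget Readout → 2
4:45pm start Architecture Standup → 3
6pm end Budget Readout → 2
6:45pm end Architecture Standup → 1
6:45pm end Safety Check-in → 0
Peak is 3, at 10:50am (Hiring Meeting, Pricing Standup, Release Huddle).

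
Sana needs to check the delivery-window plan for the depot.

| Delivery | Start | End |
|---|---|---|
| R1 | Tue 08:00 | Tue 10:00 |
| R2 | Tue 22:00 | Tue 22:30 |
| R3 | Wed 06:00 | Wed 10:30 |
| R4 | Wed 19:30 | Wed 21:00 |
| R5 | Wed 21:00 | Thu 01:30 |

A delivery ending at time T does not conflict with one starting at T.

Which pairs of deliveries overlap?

no overlapping pairs

Two intervals overlap when each starts before the other ends.
Sorted by start: R1, R2, R3, R4, R5.
R2 starts after R1 ends, so nothing later overlaps R1 either.
R3 starts after R2 ends, so nothing later overlaps R2 either.
R4 starts after R3 ends, so nothing later overlaps R3 either.
R5 starts exactly when R4 ends (back-to-back, no overlap).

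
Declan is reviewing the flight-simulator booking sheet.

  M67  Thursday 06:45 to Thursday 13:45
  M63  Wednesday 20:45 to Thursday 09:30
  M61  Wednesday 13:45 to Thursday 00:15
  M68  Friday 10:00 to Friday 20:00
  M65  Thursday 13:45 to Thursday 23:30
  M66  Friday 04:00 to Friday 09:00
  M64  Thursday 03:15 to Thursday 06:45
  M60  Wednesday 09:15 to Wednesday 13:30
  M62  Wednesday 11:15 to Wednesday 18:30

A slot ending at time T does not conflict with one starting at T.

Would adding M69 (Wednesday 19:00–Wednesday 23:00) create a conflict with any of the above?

M60: ends Wednesday 13:30 at or before M69 starts Wednesday 19:00 → clear.
M62: ends Wednesday 18:30 at or before M69 starts Wednesday 19:00 → clear.
M61: starts Wednesday 13:45 before M69 ends Wednesday 23:00, and ends Thursday 00:15 after M69 starts Wednesday 19:00 → overlap.
M63: starts Wednesday 20:45 before M69 ends Wednesday 23:00, and ends Thursday 09:30 after M69 starts Wednesday 19:00 → overlap.
M64: starts Thursday 03:15 at or after M69 ends Wednesday 23:00 → clear.
M67: starts Thursday 06:45 at or after M69 ends Wednesday 23:00 → clear.
M65: starts Thursday 13:45 at or after M69 ends Wednesday 23:00 → clear.
M66: starts Friday 04:00 at or after M69 ends Wednesday 23:00 → clear.
M68: starts Friday 10:00 at or after M69 ends Wednesday 23:00 → clear.
M69 overlaps M61, M63.

Yes — it overlaps M61, M63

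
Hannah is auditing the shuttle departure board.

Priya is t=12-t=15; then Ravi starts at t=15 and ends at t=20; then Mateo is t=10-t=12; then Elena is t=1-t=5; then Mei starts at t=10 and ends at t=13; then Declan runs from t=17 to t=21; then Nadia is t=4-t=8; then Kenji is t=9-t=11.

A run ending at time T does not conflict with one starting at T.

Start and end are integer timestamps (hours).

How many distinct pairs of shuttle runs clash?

6

Sorted by start: Elena, Nadia, Kenji, Mateo, Mei, Priya, Ravi, Declan.
Nadia starts before Elena ends → Elena and Nadia overlap.
Kenji starts after Elena ends — done with Elena.
Kenji starts after Nadia ends — done with Nadia.
Mateo starts before Kenji ends → Kenji and Mateo overlap.
Mei starts before Kenji ends → Kenji and Mei overlap.
Priya starts after Kenji ends — done with Kenji.
Mei starts before Mateo ends → Mateo and Mei overlap.
Priya starts exactly when Mateo ends (back-to-back, no overlap) — done with Mateo.
Priya starts before Mei ends → Mei and Priya overlap.
Ravi starts after Mei ends — done with Mei.
Ravi starts exactly when Priya ends (back-to-back, no overlap) — done with Priya.
Declan starts before Ravi ends → Ravi and Declan overlap.
Overlapping pairs: Declan & Ravi, Elena & Nadia, Kenji & Mateo, Kenji & Mei, Mateo & Mei, Mei & Priya — 6 in total.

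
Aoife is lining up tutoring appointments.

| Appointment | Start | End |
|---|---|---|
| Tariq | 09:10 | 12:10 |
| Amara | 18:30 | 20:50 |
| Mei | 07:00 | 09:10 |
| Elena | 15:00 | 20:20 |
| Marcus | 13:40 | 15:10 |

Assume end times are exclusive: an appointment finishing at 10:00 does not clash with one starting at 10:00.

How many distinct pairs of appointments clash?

Sorted by start: Mei, Tariq, Marcus, Elena, Amara.
Tariq starts exactly when Mei ends (back-to-back, no overlap) — done with Mei.
Marcus starts after Tariq ends — done with Tariq.
Elena starts before Marcus ends → Marcus and Elena overlap.
Amara starts after Marcus ends.
Amara starts before Elena ends → Elena and Amara overlap.
Overlapping pairs: Amara & Elena, Elena & Marcus — 2 in total.

2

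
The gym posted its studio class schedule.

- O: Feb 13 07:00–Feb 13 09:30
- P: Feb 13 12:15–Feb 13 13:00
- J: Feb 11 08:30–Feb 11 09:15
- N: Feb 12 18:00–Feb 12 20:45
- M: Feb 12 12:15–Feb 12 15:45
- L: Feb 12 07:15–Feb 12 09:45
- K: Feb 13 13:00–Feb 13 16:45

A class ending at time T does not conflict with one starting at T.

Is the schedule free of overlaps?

Sorted by start: J, L, M, N, O, P, K.
L starts after J ends, so nothing later overlaps J either.
M starts after L ends, so nothing later overlaps L either.
N starts after M ends, so nothing later overlaps M either.
O starts after N ends, so nothing later overlaps N either.
P starts after O ends, so nothing later overlaps O either.
K starts exactly when P ends (back-to-back, no overlap).
Every pair is clear; the schedule has no overlaps.

Yes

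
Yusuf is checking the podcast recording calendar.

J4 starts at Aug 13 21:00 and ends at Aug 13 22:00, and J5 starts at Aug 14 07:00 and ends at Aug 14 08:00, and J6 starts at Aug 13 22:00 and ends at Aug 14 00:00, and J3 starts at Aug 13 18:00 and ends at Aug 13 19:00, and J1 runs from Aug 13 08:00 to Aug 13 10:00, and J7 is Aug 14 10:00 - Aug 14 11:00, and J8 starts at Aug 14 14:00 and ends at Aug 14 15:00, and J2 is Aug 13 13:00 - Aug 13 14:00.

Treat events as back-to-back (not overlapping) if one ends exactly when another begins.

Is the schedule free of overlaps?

Sorted by start: J1, J2, J3, J4, J6, J5, J7, J8.
J2 starts after J1 ends — done with J1.
J3 starts after J2 ends — done with J2.
J4 starts after J3 ends — done with J3.
J6 starts exactly when J4 ends (back-to-back, no overlap) — done with J4.
J5 starts after J6 ends — done with J6.
J7 starts after J5 ends — done with J5.
J8 starts after J7 ends.
Every pair is clear; the schedule has no overlaps.

Yes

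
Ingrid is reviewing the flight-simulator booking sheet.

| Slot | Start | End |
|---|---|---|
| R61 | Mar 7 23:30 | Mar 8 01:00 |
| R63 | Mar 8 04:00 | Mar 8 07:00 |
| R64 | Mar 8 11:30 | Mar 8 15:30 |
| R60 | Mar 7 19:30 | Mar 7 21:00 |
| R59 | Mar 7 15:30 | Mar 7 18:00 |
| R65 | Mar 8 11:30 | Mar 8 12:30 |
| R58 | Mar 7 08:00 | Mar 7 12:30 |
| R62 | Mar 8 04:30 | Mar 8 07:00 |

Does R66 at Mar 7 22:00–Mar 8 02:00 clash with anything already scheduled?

Yes — it overlaps R61

R58: ends Mar 7 12:30 at or before R66 starts Mar 7 22:00 → clear.
R59: ends Mar 7 18:00 at or before R66 starts Mar 7 22:00 → clear.
R60: ends Mar 7 21:00 at or before R66 starts Mar 7 22:00 → clear.
R61: starts Mar 7 23:30 before R66 ends Mar 8 02:00, and ends Mar 8 01:00 after R66 starts Mar 7 22:00 → overlap.
R63: starts Mar 8 04:00 at or after R66 ends Mar 8 02:00 → clear.
R62: starts Mar 8 04:30 at or after R66 ends Mar 8 02:00 → clear.
R64: starts Mar 8 11:30 at or after R66 ends Mar 8 02:00 → clear.
R65: starts Mar 8 11:30 at or after R66 ends Mar 8 02:00 → clear.
R66 overlaps R61.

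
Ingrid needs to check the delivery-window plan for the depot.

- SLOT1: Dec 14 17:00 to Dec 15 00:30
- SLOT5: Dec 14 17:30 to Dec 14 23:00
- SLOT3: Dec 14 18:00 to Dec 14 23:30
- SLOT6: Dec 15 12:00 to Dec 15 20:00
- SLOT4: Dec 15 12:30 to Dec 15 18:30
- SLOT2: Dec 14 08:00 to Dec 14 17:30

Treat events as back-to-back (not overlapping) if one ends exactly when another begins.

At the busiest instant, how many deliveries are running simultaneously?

3

Sweep the timeline, counting +1 at each start and −1 at each end (ends before starts at a tie):
Dec 14 08:00 start SLOT2 → 1
Dec 14 17:00 start SLOT1 → 2
Dec 14 17:30 end SLOT2 → 1
Dec 14 17:30 start SLOT5 → 2
Dec 14 18:00 start SLOT3 → 3
Dec 14 23:00 end SLOT5 → 2
Dec 14 23:30 end SLOT3 → 1
Dec 15 00:30 end SLOT1 → 0
Dec 15 12:00 start SLOT6 → 1
Dec 15 12:30 start SLOT4 → 2
Dec 15 18:30 end SLOT4 → 1
Dec 15 20:00 end SLOT6 → 0
Peak is 3, at Dec 14 18:00 (SLOT1, SLOT3, SLOT5).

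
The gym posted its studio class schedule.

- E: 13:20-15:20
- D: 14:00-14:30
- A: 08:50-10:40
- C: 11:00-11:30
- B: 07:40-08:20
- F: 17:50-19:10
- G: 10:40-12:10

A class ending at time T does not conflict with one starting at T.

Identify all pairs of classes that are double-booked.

Check each pair: they overlap iff neither finishes before the other starts.
Sorted by start: B, A, G, C, E, D, F.
A starts after B ends; B is clear from here.
G starts exactly when A ends (back-to-back, no overlap); A is clear from here.
C starts before G ends → G and C overlap.
E starts after G ends; G is clear from here.
E starts after C ends; C is clear from here.
D starts before E ends → E and D overlap.
F starts after E ends.
F starts after D ends.

C & G, D & E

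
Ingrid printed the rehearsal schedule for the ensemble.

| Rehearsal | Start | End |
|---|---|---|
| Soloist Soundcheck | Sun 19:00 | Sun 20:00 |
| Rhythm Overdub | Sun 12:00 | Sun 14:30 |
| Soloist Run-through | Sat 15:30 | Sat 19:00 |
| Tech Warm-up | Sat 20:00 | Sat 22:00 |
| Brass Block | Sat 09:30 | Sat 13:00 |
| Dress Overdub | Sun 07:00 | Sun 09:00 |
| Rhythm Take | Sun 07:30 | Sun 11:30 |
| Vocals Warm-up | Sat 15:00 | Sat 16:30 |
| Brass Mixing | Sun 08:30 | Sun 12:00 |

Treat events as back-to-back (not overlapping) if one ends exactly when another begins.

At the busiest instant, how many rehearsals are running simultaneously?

3

Sweep the timeline, counting +1 at each start and −1 at each end (ends before starts at a tie):
Sat 09:30 start Brass Block → 1
Sat 13:00 end Brass Block → 0
Sat 15:00 start Vocals Warm-up → 1
Sat 15:30 start Soloist Run-through → 2
Sat 16:30 end Vocals Warm-up → 1
Sat 19:00 end Soloist Run-through → 0
Sat 20:00 start Tech Warm-up → 1
Sat 22:00 end Tech Warm-up → 0
Sun 07:00 start Dress Overdub → 1
Sun 07:30 start Rhythm Take → 2
Sun 08:30 start Brass Mixing → 3
Sun 09:00 end Dress Overdub → 2
Sun 11:30 end Rhythm Take → 1
Sun 12:00 end Brass Mixing → 0
Sun 12:00 start Rhythm Overdub → 1
Sun 14:30 end Rhythm Overdub → 0
Sun 19:00 start Soloist Soundcheck → 1
Sun 20:00 end Soloist Soundcheck → 0
Peak is 3, at Sun 08:30 (Brass Mixing, Dress Overdub, Rhythm Take).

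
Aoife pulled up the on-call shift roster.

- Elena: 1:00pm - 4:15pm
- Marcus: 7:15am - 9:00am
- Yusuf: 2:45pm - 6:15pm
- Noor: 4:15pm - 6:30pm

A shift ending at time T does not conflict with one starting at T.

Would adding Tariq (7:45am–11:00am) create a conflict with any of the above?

Yes — it overlaps Marcus

Marcus: starts 7:15am before Tariq ends 11:00am, and ends 9:00am after Tariq starts 7:45am → overlap.
Elena: starts 1:00pm at or after Tariq ends 11:00am → clear.
Yusuf: starts 2:45pm at or after Tariq ends 11:00am → clear.
Noor: starts 4:15pm at or after Tariq ends 11:00am → clear.
Tariq overlaps Marcus.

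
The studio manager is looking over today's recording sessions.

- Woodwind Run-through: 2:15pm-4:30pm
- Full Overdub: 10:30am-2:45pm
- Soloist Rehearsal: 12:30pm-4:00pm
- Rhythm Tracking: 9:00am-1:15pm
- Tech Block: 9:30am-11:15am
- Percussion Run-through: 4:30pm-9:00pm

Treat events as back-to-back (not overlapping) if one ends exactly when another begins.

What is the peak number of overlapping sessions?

3

Walk through starts and ends in time order (an end at T is processed before a start at T):
9:00am start Rhythm Tracking → 1
9:30am start Tech Block → 2
10:30am start Full Overdub → 3
11:15am end Tech Block → 2
12:30pm start Soloist Rehearsal → 3
1:15pm end Rhythm Tracking → 2
2:15pm start Woodwind Run-through → 3
2:45pm end Full Overdub → 2
4:00pm end Soloist Rehearsal → 1
4:30pm end Woodwind Run-through → 0
4:30pm start Percussion Run-through → 1
9:00pm end Percussion Run-through → 0
Peak is 3, at 10:30am (Full Overdub, Rhythm Tracking, Tech Block).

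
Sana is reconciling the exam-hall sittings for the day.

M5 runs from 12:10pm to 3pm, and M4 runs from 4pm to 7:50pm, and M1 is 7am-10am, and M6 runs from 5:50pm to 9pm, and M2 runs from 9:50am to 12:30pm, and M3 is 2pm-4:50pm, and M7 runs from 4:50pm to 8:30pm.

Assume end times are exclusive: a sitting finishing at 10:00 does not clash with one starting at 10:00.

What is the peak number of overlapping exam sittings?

Walk through starts and ends in time order (an end at T is processed before a start at T):
7am start M1 → 1
9:50am start M2 → 2
10am end M1 → 1
12:10pm start M5 → 2
12:30pm end M2 → 1
2pm start M3 → 2
3pm end M5 → 1
4pm start M4 → 2
4:50pm end M3 → 1
4:50pm start M7 → 2
5:50pm start M6 → 3
7:50pm end M4 → 2
8:30pm end M7 → 1
9pm end M6 → 0
Peak is 3, at 5:50pm (M4, M6, M7).

3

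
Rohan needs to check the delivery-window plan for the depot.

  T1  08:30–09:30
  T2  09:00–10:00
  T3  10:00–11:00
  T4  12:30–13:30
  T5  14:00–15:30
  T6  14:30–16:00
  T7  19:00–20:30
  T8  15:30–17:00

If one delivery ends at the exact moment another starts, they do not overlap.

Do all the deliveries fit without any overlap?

Sorted by start: T1, T2, T3, T4, T5, T6, T8, T7.
T2 starts before T1 ends → T1 and T2 overlap.
That's a conflict, so the schedule is not conflict-free.

No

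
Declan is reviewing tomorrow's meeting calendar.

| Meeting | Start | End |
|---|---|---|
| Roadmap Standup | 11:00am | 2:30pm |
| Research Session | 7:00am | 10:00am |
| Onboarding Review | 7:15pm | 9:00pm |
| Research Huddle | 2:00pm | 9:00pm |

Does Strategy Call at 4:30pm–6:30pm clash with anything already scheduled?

Yes — it overlaps Research Huddle

Research Session: ends 10:00am at or before Strategy Call starts 4:30pm → clear.
Roadmap Standup: ends 2:30pm at or before Strategy Call starts 4:30pm → clear.
Research Huddle: starts 2:00pm before Strategy Call ends 6:30pm, and ends 9:00pm after Strategy Call starts 4:30pm → overlap.
Onboarding Review: starts 7:15pm at or after Strategy Call ends 6:30pm → clear.
Strategy Call overlaps Research Huddle.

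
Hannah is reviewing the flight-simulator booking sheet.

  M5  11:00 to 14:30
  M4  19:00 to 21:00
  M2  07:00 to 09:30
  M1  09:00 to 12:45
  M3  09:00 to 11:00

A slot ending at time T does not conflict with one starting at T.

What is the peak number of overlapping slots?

3

Walk through starts and ends in time order (an end at T is processed before a start at T):
07:00 start M2 → 1
09:00 start M1 → 2
09:00 start M3 → 3
09:30 end M2 → 2
11:00 end M3 → 1
11:00 start M5 → 2
12:45 end M1 → 1
14:30 end M5 → 0
19:00 start M4 → 1
21:00 end M4 → 0
Peak is 3, at 09:00 (M1, M2, M3).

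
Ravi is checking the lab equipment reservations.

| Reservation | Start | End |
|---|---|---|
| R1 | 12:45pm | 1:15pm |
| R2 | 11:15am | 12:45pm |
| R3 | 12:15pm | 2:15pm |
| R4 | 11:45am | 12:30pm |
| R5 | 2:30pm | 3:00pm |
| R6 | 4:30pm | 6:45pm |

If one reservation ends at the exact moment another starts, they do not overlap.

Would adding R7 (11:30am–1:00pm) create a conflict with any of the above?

Yes — it overlaps R1, R2, R3, R4

R2: starts 11:15am before R7 ends 1:00pm, and ends 12:45pm after R7 starts 11:30am → overlap.
R4: starts 11:45am before R7 ends 1:00pm, and ends 12:30pm after R7 starts 11:30am → overlap.
R3: starts 12:15pm before R7 ends 1:00pm, and ends 2:15pm after R7 starts 11:30am → overlap.
R1: starts 12:45pm before R7 ends 1:00pm, and ends 1:15pm after R7 starts 11:30am → overlap.
R5: starts 2:30pm at or after R7 ends 1:00pm → clear.
R6: starts 4:30pm at or after R7 ends 1:00pm → clear.
R7 overlaps R1, R2, R3, R4.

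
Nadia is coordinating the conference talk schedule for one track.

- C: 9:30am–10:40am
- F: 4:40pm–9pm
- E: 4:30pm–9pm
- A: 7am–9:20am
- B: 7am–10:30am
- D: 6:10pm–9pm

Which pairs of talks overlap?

A & B, B & C, D & E, D & F, E & F

Sorted by start: A, B, C, E, F, D.
B starts before A ends → A and B overlap.
C starts after A ends — done with A.
C starts before B ends → B and C overlap.
E starts after B ends — done with B.
E starts after C ends — done with C.
F starts before E ends → E and F overlap.
D starts before E ends → E and D overlap.
D starts before F ends → F and D overlap.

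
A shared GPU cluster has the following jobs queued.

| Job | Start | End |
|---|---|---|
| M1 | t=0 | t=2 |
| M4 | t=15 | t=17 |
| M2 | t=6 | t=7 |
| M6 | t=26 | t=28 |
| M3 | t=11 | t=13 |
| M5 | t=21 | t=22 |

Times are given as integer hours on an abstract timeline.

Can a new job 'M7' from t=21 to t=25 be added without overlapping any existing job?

M1: ends t=2 at or before M7 starts t=21 → clear.
M2: ends t=7 at or before M7 starts t=21 → clear.
M3: ends t=13 at or before M7 starts t=21 → clear.
M4: ends t=17 at or before M7 starts t=21 → clear.
M5: starts t=21 before M7 ends t=25, and ends t=22 after M7 starts t=21 → overlap.
M6: starts t=26 at or after M7 ends t=25 → clear.
M7 overlaps M5.

No — it overlaps M5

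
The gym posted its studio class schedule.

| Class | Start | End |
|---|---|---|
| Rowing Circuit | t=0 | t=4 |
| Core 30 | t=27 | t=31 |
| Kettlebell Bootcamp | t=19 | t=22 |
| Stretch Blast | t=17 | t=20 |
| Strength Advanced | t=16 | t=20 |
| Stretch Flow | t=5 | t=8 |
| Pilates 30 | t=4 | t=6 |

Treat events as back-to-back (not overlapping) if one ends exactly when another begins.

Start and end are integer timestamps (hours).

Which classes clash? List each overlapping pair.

Sorted by start: Rowing Circuit, Pilates 30, Stretch Flow, Strength Advanced, Stretch Blast, Kettlebell Bootcamp, Core 30.
Pilates 30 starts exactly when Rowing Circuit ends (back-to-back, no overlap), so nothing later overlaps Rowing Circuit either.
Stretch Flow starts before Pilates 30 ends → Pilates 30 and Stretch Flow overlap.
Strength Advanced starts after Pilates 30 ends, so nothing later overlaps Pilates 30 either.
Strength Advanced starts after Stretch Flow ends, so nothing later overlaps Stretch Flow either.
Stretch Blast starts before Strength Advanced ends → Strength Advanced and Stretch Blast overlap.
Kettlebell Bootcamp starts before Strength Advanced ends → Strength Advanced and Kettlebell Bootcamp overlap.
Core 30 starts after Strength Advanced ends.
Kettlebell Bootcamp starts before Stretch Blast ends → Stretch Blast and Kettlebell Bootcamp overlap.
Core 30 starts after Stretch Blast ends.
Core 30 starts after Kettlebell Bootcamp ends.

Kettlebell Bootcamp & Strength Advanced, Kettlebell Bootcamp & Stretch Blast, Pilates 30 & Stretch Flow, Strength Advanced & Stretch Blast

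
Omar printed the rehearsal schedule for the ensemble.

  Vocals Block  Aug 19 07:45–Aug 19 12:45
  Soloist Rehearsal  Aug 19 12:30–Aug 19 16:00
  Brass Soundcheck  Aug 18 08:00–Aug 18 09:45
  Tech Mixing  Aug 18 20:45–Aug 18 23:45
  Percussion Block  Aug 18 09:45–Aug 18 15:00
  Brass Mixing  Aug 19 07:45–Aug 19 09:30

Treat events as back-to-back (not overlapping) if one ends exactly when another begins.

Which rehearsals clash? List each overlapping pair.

Brass Mixing & Vocals Block, Soloist Rehearsal & Vocals Block

Sorted by start: Brass Soundcheck, Percussion Block, Tech Mixing, Brass Mixing, Vocals Block, Soloist Rehearsal.
Percussion Block starts exactly when Brass Soundcheck ends (back-to-back, no overlap), so nothing later overlaps Brass Soundcheck either.
Tech Mixing starts after Percussion Block ends, so nothing later overlaps Percussion Block either.
Brass Mixing starts after Tech Mixing ends, so nothing later overlaps Tech Mixing either.
Vocals Block starts before Brass Mixing ends → Brass Mixing and Vocals Block overlap.
Soloist Rehearsal starts after Brass Mixing ends.
Soloist Rehearsal starts before Vocals Block ends → Vocals Block and Soloist Rehearsal overlap.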